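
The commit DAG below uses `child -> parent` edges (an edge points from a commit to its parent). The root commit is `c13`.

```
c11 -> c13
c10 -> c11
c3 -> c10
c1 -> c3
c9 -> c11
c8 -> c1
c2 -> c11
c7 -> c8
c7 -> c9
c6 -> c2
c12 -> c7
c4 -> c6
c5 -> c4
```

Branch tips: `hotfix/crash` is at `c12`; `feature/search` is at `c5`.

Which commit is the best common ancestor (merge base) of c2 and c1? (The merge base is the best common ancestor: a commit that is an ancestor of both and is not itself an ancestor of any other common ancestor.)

Ancestors of c2: {c11, c13, c2}.
Ancestors of c1: {c1, c10, c11, c13, c3}.
Common ancestors: {c11, c13}.
Among these, c11 is not an ancestor of any other common ancestor — it is the merge base.

c11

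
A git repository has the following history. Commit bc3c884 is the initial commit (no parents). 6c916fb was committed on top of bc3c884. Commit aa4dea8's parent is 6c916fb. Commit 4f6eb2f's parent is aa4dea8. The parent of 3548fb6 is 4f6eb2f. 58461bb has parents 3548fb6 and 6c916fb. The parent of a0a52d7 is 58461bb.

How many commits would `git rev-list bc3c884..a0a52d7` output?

Reachable from a0a52d7: {3548fb6, 4f6eb2f, 58461bb, 6c916fb, a0a52d7, aa4dea8, bc3c884}.
Reachable from bc3c884: {bc3c884}.
In a0a52d7's history but not bc3c884's: {3548fb6, 4f6eb2f, 58461bb, 6c916fb, a0a52d7, aa4dea8} — 6 commits.

6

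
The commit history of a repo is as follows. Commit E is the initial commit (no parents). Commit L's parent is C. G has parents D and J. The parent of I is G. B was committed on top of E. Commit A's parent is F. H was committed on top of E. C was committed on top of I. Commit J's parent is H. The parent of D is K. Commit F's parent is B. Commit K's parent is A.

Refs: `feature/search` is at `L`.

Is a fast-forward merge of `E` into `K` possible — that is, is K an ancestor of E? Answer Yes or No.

No

A fast-forward from K to E is possible iff K is an ancestor of E.
Ancestors of E: {E}.
K is not among them, so fast-forward is not possible.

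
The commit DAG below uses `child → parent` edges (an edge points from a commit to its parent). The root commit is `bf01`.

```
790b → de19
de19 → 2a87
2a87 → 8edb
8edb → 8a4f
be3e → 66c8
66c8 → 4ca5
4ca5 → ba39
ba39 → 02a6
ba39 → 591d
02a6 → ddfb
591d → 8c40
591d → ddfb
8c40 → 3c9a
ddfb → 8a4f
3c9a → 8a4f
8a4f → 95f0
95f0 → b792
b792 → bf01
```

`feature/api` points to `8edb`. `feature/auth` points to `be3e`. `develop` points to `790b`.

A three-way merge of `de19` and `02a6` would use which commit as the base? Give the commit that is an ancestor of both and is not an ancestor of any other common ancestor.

Ancestors of de19: {2a87, 8a4f, 8edb, 95f0, b792, bf01, de19}.
Ancestors of 02a6: {02a6, 8a4f, 95f0, b792, bf01, ddfb}.
Common ancestors: {8a4f, 95f0, b792, bf01}.
Among these, 8a4f is not an ancestor of any other common ancestor — it is the merge base.

8a4f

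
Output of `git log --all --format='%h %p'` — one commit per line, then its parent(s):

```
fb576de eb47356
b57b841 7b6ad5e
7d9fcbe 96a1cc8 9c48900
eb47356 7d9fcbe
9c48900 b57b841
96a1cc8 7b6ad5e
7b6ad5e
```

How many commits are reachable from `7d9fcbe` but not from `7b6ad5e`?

4

Reachable from 7d9fcbe: {7b6ad5e, 7d9fcbe, 96a1cc8, 9c48900, b57b841}.
Reachable from 7b6ad5e: {7b6ad5e}.
In 7d9fcbe's history but not 7b6ad5e's: {7d9fcbe, 96a1cc8, 9c48900, b57b841} — 4 commits.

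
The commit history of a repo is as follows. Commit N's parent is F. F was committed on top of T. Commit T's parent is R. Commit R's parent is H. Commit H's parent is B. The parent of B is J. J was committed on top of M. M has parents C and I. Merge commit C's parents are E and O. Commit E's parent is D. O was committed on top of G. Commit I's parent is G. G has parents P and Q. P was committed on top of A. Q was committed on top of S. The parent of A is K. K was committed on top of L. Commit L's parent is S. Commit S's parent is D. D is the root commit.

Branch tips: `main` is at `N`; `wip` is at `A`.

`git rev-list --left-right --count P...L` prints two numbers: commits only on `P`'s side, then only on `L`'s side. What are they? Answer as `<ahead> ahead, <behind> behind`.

3 ahead, 0 behind

Reachable from P: {A, D, K, L, P, S}.
Reachable from L: {D, L, S}.
Only in P's history (ahead): {A, K, P} — 3.
Only in L's history (behind): {} — 0.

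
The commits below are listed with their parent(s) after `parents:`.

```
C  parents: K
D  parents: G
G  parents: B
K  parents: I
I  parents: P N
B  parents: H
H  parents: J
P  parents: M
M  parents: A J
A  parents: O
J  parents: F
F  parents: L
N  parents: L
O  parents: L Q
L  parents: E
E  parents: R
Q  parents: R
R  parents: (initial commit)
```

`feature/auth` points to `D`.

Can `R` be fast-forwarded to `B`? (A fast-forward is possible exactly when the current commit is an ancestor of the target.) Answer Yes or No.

A fast-forward from R to B is possible iff R is an ancestor of B.
Ancestors of B: {B, E, F, H, J, L, R}.
R is among them, so fast-forward is possible.

Yes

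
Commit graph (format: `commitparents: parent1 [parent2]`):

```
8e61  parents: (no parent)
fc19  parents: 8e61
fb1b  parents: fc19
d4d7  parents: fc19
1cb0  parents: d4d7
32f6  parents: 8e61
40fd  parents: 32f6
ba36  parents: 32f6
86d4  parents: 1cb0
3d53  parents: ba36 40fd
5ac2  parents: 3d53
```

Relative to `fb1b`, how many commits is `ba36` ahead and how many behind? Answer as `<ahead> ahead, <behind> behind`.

2 ahead, 2 behind

Reachable from ba36: {32f6, 8e61, ba36}.
Reachable from fb1b: {8e61, fb1b, fc19}.
Only in ba36's history (ahead): {32f6, ba36} — 2.
Only in fb1b's history (behind): {fb1b, fc19} — 2.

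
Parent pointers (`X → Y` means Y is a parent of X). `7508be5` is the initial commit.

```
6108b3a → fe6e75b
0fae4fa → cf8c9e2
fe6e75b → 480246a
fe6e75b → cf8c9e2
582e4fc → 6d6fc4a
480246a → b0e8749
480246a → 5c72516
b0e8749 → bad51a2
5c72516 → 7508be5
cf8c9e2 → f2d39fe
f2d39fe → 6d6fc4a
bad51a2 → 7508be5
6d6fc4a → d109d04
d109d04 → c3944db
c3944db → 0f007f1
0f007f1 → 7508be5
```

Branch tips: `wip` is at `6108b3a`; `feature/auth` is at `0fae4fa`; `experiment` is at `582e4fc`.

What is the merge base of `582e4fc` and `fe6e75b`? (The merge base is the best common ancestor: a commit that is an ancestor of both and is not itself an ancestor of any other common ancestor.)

Ancestors of 582e4fc: {0f007f1, 582e4fc, 6d6fc4a, 7508be5, c3944db, d109d04}.
Ancestors of fe6e75b: {0f007f1, 480246a, 5c72516, 6d6fc4a, 7508be5, b0e8749, bad51a2, c3944db, cf8c9e2, d109d04, f2d39fe, fe6e75b}.
Common ancestors: {0f007f1, 6d6fc4a, 7508be5, c3944db, d109d04}.
Among these, 6d6fc4a is not an ancestor of any other common ancestor — it is the merge base.

6d6fc4a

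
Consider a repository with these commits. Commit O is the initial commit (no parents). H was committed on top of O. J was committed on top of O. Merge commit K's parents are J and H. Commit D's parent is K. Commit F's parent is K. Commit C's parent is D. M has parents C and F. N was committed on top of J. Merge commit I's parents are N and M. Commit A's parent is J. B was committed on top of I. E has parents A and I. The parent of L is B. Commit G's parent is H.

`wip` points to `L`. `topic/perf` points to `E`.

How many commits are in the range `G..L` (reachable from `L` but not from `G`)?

10

Reachable from L: {B, C, D, F, H, I, J, K, L, M, N, O}.
Reachable from G: {G, H, O}.
In L's history but not G's: {B, C, D, F, I, J, K, L, M, N} — 10 commits.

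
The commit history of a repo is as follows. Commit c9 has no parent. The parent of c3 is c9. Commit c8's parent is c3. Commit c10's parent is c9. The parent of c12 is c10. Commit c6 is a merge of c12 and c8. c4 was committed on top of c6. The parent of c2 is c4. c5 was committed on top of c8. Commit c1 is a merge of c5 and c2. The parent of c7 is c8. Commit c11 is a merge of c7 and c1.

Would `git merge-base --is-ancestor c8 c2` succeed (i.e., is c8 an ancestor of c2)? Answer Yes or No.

Yes

Ancestors of c2 (commits reachable by following parents): {c10, c12, c2, c3, c4, c6, c8, c9}.
c8 is in that set, so it is an ancestor of c2.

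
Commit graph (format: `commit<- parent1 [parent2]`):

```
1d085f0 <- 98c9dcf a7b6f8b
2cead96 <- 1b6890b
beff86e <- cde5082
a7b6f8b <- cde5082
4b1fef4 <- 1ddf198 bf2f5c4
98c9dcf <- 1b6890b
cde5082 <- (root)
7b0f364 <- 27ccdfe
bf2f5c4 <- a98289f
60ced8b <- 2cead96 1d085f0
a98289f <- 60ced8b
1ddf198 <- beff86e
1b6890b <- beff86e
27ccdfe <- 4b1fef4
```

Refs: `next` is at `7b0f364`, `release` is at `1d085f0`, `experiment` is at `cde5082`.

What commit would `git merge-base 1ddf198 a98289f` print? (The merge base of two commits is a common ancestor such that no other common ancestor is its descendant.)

beff86e

Ancestors of 1ddf198: {1ddf198, beff86e, cde5082}.
Ancestors of a98289f: {1b6890b, 1d085f0, 2cead96, 60ced8b, 98c9dcf, a7b6f8b, a98289f, beff86e, cde5082}.
Common ancestors: {beff86e, cde5082}.
Among these, beff86e is not an ancestor of any other common ancestor — it is the merge base.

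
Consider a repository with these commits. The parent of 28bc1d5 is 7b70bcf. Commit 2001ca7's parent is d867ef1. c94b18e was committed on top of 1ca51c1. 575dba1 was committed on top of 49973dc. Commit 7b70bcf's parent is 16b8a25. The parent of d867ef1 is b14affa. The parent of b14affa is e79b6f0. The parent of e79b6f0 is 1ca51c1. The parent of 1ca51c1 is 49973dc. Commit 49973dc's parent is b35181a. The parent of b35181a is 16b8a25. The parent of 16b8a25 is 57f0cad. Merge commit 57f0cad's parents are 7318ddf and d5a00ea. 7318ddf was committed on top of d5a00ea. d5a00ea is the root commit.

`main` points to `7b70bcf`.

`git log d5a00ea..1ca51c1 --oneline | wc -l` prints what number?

Reachable from 1ca51c1: {16b8a25, 1ca51c1, 49973dc, 57f0cad, 7318ddf, b35181a, d5a00ea}.
Reachable from d5a00ea: {d5a00ea}.
In 1ca51c1's history but not d5a00ea's: {16b8a25, 1ca51c1, 49973dc, 57f0cad, 7318ddf, b35181a} — 6 commits.

6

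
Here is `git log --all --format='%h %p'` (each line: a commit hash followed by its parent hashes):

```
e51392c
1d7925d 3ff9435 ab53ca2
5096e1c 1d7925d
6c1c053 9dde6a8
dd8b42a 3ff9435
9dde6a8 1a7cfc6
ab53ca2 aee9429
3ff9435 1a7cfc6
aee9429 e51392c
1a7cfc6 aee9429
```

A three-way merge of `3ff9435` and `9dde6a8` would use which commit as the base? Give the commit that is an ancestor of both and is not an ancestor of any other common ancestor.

Ancestors of 3ff9435: {1a7cfc6, 3ff9435, aee9429, e51392c}.
Ancestors of 9dde6a8: {1a7cfc6, 9dde6a8, aee9429, e51392c}.
Common ancestors: {1a7cfc6, aee9429, e51392c}.
Among these, 1a7cfc6 is not an ancestor of any other common ancestor — it is the merge base.

1a7cfc6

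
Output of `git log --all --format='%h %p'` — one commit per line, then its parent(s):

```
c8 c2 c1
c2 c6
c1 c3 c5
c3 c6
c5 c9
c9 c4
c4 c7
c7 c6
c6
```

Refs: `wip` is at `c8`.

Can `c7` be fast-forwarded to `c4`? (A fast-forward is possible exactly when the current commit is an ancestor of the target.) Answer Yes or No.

Yes

A fast-forward from c7 to c4 is possible iff c7 is an ancestor of c4.
Ancestors of c4: {c4, c6, c7}.
c7 is among them, so fast-forward is possible.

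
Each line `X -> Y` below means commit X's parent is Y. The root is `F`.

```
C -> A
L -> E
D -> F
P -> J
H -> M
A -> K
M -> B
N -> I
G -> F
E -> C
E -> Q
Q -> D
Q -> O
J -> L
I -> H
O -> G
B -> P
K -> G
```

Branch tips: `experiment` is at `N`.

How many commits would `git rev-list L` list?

10

Walking parent pointers from L: reachable set = {A, C, D, E, F, G, K, L, O, Q}.
That is 10 commits.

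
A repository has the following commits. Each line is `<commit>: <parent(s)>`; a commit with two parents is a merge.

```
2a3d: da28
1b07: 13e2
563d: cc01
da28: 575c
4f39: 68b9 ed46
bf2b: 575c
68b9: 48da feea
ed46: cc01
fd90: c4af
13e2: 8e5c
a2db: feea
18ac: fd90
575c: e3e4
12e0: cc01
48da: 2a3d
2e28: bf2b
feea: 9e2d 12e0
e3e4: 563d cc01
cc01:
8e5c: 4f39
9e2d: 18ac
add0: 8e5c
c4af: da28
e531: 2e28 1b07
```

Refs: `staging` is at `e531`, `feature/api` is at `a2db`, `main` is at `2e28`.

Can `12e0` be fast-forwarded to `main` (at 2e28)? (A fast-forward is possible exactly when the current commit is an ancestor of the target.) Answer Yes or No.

No

A fast-forward from 12e0 to 2e28 is possible iff 12e0 is an ancestor of 2e28.
Ancestors of 2e28: {2e28, 563d, 575c, bf2b, cc01, e3e4}.
12e0 is not among them, so fast-forward is not possible.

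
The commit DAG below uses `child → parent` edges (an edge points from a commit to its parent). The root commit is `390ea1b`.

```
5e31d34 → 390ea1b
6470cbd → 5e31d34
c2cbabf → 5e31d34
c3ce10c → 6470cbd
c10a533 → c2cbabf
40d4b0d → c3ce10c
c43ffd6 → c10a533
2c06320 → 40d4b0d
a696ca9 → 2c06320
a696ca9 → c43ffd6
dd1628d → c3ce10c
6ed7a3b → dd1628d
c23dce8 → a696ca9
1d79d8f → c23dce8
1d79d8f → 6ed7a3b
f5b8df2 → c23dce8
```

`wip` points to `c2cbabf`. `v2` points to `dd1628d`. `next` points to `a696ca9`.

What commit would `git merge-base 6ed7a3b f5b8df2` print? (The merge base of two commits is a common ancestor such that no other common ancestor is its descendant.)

Ancestors of 6ed7a3b: {390ea1b, 5e31d34, 6470cbd, 6ed7a3b, c3ce10c, dd1628d}.
Ancestors of f5b8df2: {2c06320, 390ea1b, 40d4b0d, 5e31d34, 6470cbd, a696ca9, c10a533, c23dce8, c2cbabf, c3ce10c, c43ffd6, f5b8df2}.
Common ancestors: {390ea1b, 5e31d34, 6470cbd, c3ce10c}.
Among these, c3ce10c is not an ancestor of any other common ancestor — it is the merge base.

c3ce10c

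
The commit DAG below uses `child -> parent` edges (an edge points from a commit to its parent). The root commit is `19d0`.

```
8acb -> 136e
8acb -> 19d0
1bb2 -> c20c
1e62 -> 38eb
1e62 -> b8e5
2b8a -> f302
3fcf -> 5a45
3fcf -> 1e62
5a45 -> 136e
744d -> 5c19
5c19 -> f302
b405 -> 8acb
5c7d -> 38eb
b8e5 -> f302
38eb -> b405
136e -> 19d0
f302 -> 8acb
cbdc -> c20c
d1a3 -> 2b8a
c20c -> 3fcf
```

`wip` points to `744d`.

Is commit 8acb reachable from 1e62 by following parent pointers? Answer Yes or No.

Yes

Ancestors of 1e62 (commits reachable by following parents): {136e, 19d0, 1e62, 38eb, 8acb, b405, b8e5, f302}.
8acb is in that set, so it is an ancestor of 1e62.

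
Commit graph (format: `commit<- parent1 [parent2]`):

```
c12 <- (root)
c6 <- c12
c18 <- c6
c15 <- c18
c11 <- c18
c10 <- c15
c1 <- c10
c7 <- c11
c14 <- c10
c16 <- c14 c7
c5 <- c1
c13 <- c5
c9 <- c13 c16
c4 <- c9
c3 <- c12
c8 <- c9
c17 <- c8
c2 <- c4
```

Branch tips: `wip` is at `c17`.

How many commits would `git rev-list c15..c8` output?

10

Reachable from c8: {c1, c10, c11, c12, c13, c14, c15, c16, c18, c5, c6, c7, c8, c9}.
Reachable from c15: {c12, c15, c18, c6}.
In c8's history but not c15's: {c1, c10, c11, c13, c14, c16, c5, c7, c8, c9} — 10 commits.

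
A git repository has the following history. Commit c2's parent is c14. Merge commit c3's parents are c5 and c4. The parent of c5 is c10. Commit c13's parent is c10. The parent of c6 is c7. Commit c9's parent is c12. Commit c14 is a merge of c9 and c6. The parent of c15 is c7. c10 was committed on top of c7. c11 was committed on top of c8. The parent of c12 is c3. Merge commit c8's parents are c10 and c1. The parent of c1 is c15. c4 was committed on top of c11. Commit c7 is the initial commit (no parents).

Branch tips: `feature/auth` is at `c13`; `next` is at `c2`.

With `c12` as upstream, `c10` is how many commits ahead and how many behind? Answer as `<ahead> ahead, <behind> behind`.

0 ahead, 8 behind

Reachable from c10: {c10, c7}.
Reachable from c12: {c1, c10, c11, c12, c15, c3, c4, c5, c7, c8}.
Only in c10's history (ahead): {} — 0.
Only in c12's history (behind): {c1, c11, c12, c15, c3, c4, c5, c8} — 8.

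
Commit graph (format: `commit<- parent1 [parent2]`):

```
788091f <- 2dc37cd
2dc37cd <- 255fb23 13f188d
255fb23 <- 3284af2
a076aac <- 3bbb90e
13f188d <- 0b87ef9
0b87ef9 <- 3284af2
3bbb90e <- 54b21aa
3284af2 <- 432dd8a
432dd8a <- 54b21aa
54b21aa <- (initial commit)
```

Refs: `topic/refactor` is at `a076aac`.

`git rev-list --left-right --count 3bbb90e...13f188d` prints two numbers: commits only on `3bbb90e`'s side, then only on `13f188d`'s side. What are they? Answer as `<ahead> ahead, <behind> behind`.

1 ahead, 4 behind

Reachable from 3bbb90e: {3bbb90e, 54b21aa}.
Reachable from 13f188d: {0b87ef9, 13f188d, 3284af2, 432dd8a, 54b21aa}.
Only in 3bbb90e's history (ahead): {3bbb90e} — 1.
Only in 13f188d's history (behind): {0b87ef9, 13f188d, 3284af2, 432dd8a} — 4.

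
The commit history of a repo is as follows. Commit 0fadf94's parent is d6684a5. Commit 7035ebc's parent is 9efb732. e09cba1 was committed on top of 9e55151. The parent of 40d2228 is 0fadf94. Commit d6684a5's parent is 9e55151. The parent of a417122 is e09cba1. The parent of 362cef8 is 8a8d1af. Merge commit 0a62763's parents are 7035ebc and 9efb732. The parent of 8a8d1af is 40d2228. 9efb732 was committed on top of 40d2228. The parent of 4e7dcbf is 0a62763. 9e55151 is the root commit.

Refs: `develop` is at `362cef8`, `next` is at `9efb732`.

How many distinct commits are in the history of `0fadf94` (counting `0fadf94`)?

3

Walking parent pointers from 0fadf94: reachable set = {0fadf94, 9e55151, d6684a5}.
That is 3 commits.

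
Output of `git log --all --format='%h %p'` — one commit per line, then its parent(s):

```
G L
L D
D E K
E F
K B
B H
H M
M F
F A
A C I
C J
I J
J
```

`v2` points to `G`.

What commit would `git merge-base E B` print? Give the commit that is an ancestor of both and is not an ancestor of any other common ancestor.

F

Ancestors of E: {A, C, E, F, I, J}.
Ancestors of B: {A, B, C, F, H, I, J, M}.
Common ancestors: {A, C, F, I, J}.
Among these, F is not an ancestor of any other common ancestor — it is the merge base.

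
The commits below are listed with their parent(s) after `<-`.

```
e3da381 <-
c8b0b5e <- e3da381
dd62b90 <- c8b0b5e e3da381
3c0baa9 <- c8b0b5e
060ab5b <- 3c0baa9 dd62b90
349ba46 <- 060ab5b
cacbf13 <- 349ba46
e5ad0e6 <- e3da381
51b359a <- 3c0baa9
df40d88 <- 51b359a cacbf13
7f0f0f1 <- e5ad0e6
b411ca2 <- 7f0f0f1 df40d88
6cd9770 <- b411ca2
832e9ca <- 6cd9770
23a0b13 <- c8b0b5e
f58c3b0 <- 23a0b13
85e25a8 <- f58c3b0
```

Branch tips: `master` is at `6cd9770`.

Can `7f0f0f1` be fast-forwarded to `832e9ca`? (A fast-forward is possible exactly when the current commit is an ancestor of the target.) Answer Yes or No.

Yes

A fast-forward from 7f0f0f1 to 832e9ca is possible iff 7f0f0f1 is an ancestor of 832e9ca.
Ancestors of 832e9ca: {060ab5b, 349ba46, 3c0baa9, 51b359a, 6cd9770, 7f0f0f1, 832e9ca, b411ca2, c8b0b5e, cacbf13, dd62b90, df40d88, e3da381, e5ad0e6}.
7f0f0f1 is among them, so fast-forward is possible.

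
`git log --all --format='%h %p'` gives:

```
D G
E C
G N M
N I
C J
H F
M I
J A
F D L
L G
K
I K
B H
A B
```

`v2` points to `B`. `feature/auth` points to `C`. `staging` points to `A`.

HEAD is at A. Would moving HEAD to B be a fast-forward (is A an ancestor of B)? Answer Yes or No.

A fast-forward from A to B is possible iff A is an ancestor of B.
Ancestors of B: {B, D, F, G, H, I, K, L, M, N}.
A is not among them, so fast-forward is not possible.

No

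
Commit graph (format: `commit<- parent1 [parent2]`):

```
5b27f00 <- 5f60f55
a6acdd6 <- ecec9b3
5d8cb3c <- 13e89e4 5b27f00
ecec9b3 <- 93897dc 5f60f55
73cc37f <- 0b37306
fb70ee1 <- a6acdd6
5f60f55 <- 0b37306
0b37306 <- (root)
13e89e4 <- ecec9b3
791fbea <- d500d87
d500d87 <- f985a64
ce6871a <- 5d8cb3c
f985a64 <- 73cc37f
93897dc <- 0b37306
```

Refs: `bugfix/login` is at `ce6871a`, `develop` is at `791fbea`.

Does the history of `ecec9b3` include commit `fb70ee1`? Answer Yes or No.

No

Ancestors of ecec9b3: {0b37306, 5f60f55, 93897dc, ecec9b3}.
fb70ee1 is not in that set, so it is not an ancestor of ecec9b3.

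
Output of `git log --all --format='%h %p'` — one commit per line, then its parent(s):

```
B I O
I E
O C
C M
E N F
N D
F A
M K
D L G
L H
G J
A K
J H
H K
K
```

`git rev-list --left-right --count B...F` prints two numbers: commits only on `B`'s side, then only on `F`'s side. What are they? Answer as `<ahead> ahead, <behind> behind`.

Reachable from B: {A, B, C, D, E, F, G, H, I, J, K, L, M, N, O}.
Reachable from F: {A, F, K}.
Only in B's history (ahead): {B, C, D, E, G, H, I, J, L, M, N, O} — 12.
Only in F's history (behind): {} — 0.

12 ahead, 0 behind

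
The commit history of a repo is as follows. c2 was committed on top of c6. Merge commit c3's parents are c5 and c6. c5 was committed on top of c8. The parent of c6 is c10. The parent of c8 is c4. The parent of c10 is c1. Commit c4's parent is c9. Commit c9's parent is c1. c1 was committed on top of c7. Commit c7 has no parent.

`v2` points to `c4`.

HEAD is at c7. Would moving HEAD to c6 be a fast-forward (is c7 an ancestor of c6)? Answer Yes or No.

Yes

A fast-forward from c7 to c6 is possible iff c7 is an ancestor of c6.
Ancestors of c6: {c1, c10, c6, c7}.
c7 is among them, so fast-forward is possible.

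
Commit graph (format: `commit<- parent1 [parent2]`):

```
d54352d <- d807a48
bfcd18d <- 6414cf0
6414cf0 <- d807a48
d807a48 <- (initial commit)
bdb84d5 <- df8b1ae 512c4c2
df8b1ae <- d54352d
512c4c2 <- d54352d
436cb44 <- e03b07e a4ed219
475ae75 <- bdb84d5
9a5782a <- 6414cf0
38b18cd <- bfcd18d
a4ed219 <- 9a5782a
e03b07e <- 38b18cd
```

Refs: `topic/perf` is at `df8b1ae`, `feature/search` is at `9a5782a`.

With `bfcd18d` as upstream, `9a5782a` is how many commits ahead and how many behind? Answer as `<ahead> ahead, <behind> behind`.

Reachable from 9a5782a: {6414cf0, 9a5782a, d807a48}.
Reachable from bfcd18d: {6414cf0, bfcd18d, d807a48}.
Only in 9a5782a's history (ahead): {9a5782a} — 1.
Only in bfcd18d's history (behind): {bfcd18d} — 1.

1 ahead, 1 behind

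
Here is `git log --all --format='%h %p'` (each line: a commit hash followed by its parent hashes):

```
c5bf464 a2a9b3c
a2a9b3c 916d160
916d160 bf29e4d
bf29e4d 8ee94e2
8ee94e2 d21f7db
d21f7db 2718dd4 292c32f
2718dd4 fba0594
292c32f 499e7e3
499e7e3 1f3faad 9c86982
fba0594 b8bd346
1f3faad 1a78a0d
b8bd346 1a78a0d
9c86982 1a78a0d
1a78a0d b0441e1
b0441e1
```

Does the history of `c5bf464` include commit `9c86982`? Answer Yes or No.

Ancestors of c5bf464 (commits reachable by following parents): {1a78a0d, 1f3faad, 2718dd4, 292c32f, 499e7e3, 8ee94e2, 916d160, 9c86982, a2a9b3c, b0441e1, b8bd346, bf29e4d, c5bf464, d21f7db, fba0594}.
9c86982 is in that set, so it is an ancestor of c5bf464.

Yes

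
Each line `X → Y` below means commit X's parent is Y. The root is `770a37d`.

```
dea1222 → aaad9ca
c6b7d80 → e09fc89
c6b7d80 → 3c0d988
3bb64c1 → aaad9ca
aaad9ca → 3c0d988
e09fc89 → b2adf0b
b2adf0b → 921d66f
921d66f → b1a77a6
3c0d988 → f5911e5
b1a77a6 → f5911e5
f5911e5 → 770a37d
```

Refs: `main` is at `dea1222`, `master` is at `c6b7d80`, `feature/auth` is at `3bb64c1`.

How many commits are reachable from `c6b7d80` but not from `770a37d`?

7

Reachable from c6b7d80: {3c0d988, 770a37d, 921d66f, b1a77a6, b2adf0b, c6b7d80, e09fc89, f5911e5}.
Reachable from 770a37d: {770a37d}.
In c6b7d80's history but not 770a37d's: {3c0d988, 921d66f, b1a77a6, b2adf0b, c6b7d80, e09fc89, f5911e5} — 7 commits.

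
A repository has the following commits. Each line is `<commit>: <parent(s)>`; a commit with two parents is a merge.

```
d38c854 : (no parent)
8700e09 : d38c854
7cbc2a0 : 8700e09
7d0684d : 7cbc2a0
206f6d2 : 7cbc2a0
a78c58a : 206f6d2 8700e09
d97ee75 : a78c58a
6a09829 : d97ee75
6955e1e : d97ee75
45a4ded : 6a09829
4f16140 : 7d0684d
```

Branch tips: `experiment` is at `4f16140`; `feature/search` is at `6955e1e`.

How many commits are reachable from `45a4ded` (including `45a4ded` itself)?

Walking parent pointers from 45a4ded: reachable set = {206f6d2, 45a4ded, 6a09829, 7cbc2a0, 8700e09, a78c58a, d38c854, d97ee75}.
That is 8 commits.

8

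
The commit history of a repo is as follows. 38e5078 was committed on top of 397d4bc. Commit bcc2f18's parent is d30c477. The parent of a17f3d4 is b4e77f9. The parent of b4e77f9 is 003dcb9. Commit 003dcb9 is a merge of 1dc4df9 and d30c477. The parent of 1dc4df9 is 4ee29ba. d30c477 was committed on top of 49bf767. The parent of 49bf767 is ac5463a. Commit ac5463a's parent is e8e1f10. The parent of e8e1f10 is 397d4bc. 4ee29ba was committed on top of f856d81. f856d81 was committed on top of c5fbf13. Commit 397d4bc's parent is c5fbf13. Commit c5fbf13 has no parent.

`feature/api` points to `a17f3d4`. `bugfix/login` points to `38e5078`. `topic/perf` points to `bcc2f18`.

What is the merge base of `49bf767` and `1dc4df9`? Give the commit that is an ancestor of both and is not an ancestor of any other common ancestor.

Ancestors of 49bf767: {397d4bc, 49bf767, ac5463a, c5fbf13, e8e1f10}.
Ancestors of 1dc4df9: {1dc4df9, 4ee29ba, c5fbf13, f856d81}.
Common ancestors: {c5fbf13}.
The only common ancestor is c5fbf13, so it is the merge base.

c5fbf13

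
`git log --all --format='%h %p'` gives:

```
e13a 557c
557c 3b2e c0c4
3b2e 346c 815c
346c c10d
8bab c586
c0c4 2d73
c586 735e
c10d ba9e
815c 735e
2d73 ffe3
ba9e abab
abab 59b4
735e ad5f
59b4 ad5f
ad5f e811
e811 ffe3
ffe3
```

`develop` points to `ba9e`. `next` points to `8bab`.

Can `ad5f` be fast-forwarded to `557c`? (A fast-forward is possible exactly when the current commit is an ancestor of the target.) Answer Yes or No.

A fast-forward from ad5f to 557c is possible iff ad5f is an ancestor of 557c.
Ancestors of 557c: {2d73, 346c, 3b2e, 557c, 59b4, 735e, 815c, abab, ad5f, ba9e, c0c4, c10d, e811, ffe3}.
ad5f is among them, so fast-forward is possible.

Yes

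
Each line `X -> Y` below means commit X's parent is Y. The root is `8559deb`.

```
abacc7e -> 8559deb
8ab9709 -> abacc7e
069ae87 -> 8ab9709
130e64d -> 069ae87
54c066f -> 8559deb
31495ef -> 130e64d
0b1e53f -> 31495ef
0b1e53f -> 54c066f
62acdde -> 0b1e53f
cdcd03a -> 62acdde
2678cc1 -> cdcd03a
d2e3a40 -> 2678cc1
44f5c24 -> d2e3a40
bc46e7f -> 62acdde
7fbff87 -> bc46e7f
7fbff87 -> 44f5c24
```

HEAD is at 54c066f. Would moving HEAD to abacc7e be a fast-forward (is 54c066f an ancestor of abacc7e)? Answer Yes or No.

A fast-forward from 54c066f to abacc7e is possible iff 54c066f is an ancestor of abacc7e.
Ancestors of abacc7e: {8559deb, abacc7e}.
54c066f is not among them, so fast-forward is not possible.

No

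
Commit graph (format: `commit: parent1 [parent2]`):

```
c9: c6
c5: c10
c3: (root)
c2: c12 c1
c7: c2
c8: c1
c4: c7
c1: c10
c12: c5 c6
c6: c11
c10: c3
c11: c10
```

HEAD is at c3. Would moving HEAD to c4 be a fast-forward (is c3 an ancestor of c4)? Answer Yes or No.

Yes

A fast-forward from c3 to c4 is possible iff c3 is an ancestor of c4.
Ancestors of c4: {c1, c10, c11, c12, c2, c3, c4, c5, c6, c7}.
c3 is among them, so fast-forward is possible.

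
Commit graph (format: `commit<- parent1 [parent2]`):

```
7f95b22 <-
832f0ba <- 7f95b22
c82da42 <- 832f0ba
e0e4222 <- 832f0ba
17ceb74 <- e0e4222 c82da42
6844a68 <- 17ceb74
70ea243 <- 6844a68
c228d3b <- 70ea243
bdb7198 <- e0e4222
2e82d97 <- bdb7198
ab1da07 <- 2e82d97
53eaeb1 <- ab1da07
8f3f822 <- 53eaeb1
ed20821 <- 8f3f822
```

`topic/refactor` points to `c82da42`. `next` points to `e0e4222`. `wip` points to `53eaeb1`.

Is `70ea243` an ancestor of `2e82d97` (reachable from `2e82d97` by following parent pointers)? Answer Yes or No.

Ancestors of 2e82d97: {2e82d97, 7f95b22, 832f0ba, bdb7198, e0e4222}.
70ea243 is not in that set, so it is not an ancestor of 2e82d97.

No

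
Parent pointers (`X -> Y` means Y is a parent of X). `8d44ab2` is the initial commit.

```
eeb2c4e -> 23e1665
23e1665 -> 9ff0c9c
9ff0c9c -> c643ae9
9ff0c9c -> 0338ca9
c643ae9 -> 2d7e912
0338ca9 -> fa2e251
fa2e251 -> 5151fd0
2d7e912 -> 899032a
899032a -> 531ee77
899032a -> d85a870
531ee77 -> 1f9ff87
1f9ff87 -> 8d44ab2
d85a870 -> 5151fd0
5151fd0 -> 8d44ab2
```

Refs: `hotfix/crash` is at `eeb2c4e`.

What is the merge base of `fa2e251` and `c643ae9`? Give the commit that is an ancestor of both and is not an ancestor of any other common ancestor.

Ancestors of fa2e251: {5151fd0, 8d44ab2, fa2e251}.
Ancestors of c643ae9: {1f9ff87, 2d7e912, 5151fd0, 531ee77, 899032a, 8d44ab2, c643ae9, d85a870}.
Common ancestors: {5151fd0, 8d44ab2}.
Among these, 5151fd0 is not an ancestor of any other common ancestor — it is the merge base.

5151fd0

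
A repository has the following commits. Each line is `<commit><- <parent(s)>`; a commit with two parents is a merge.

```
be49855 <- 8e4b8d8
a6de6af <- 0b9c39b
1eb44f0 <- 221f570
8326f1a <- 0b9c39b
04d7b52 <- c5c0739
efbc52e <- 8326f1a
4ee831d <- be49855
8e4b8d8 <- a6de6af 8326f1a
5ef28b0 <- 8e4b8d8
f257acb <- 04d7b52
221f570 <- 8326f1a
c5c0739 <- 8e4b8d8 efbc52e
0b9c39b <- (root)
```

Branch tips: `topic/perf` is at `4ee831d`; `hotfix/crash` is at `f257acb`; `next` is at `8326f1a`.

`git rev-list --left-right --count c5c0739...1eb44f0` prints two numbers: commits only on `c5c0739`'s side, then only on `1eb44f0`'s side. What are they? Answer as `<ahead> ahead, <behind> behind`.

4 ahead, 2 behind

Reachable from c5c0739: {0b9c39b, 8326f1a, 8e4b8d8, a6de6af, c5c0739, efbc52e}.
Reachable from 1eb44f0: {0b9c39b, 1eb44f0, 221f570, 8326f1a}.
Only in c5c0739's history (ahead): {8e4b8d8, a6de6af, c5c0739, efbc52e} — 4.
Only in 1eb44f0's history (behind): {1eb44f0, 221f570} — 2.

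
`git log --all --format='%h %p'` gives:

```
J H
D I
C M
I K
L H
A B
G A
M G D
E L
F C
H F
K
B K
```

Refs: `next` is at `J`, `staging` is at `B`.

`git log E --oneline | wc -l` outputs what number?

12

Walking parent pointers from E: reachable set = {A, B, C, D, E, F, G, H, I, K, L, M}.
That is 12 commits.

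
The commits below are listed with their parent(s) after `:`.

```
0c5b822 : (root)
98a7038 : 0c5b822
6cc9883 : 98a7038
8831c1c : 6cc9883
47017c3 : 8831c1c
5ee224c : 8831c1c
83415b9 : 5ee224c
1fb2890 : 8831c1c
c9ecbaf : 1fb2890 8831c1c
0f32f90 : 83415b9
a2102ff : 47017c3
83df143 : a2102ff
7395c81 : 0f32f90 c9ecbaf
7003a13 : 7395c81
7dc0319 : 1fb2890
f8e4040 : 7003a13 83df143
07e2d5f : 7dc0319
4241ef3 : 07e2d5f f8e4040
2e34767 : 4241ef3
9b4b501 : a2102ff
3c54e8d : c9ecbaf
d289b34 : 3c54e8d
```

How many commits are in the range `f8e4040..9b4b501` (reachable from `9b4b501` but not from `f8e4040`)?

Reachable from 9b4b501: {0c5b822, 47017c3, 6cc9883, 8831c1c, 98a7038, 9b4b501, a2102ff}.
Reachable from f8e4040: {0c5b822, 0f32f90, 1fb2890, 47017c3, 5ee224c, 6cc9883, 7003a13, 7395c81, 83415b9, 83df143, 8831c1c, 98a7038, a2102ff, c9ecbaf, f8e4040}.
In 9b4b501's history but not f8e4040's: {9b4b501} — 1 commit.

1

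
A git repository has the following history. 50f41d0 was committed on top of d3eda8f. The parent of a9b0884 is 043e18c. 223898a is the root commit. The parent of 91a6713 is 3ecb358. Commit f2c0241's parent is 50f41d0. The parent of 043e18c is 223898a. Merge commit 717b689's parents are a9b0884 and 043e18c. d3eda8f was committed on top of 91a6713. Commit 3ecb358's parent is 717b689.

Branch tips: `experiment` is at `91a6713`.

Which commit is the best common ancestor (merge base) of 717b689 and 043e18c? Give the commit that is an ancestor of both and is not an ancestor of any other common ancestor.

Ancestors of 717b689: {043e18c, 223898a, 717b689, a9b0884}.
Ancestors of 043e18c: {043e18c, 223898a}.
Common ancestors: {043e18c, 223898a}.
Among these, 043e18c is not an ancestor of any other common ancestor — it is the merge base.

043e18c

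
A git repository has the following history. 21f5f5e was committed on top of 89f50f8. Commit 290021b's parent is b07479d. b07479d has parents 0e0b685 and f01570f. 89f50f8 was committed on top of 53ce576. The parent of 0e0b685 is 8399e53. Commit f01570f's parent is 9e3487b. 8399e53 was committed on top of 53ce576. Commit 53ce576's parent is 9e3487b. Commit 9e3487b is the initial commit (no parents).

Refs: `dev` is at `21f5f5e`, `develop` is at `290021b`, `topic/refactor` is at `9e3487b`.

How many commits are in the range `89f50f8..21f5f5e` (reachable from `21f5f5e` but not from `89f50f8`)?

1

Reachable from 21f5f5e: {21f5f5e, 53ce576, 89f50f8, 9e3487b}.
Reachable from 89f50f8: {53ce576, 89f50f8, 9e3487b}.
In 21f5f5e's history but not 89f50f8's: {21f5f5e} — 1 commit.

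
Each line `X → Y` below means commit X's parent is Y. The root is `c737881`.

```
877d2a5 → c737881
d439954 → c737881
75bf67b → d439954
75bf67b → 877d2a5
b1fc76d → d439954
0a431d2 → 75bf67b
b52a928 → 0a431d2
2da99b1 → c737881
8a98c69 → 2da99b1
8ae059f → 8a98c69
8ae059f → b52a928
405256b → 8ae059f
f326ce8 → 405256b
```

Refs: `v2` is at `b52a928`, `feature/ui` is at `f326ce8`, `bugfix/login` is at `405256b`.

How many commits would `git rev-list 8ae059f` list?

9

Walking parent pointers from 8ae059f: reachable set = {0a431d2, 2da99b1, 75bf67b, 877d2a5, 8a98c69, 8ae059f, b52a928, c737881, d439954}.
That is 9 commits.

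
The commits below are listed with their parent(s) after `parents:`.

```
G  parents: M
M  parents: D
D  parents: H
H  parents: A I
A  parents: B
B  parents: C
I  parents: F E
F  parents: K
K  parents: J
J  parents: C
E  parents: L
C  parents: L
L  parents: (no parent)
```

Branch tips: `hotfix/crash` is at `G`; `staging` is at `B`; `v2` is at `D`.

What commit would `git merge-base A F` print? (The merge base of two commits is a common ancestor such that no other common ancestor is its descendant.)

Ancestors of A: {A, B, C, L}.
Ancestors of F: {C, F, J, K, L}.
Common ancestors: {C, L}.
Among these, C is not an ancestor of any other common ancestor — it is the merge base.

C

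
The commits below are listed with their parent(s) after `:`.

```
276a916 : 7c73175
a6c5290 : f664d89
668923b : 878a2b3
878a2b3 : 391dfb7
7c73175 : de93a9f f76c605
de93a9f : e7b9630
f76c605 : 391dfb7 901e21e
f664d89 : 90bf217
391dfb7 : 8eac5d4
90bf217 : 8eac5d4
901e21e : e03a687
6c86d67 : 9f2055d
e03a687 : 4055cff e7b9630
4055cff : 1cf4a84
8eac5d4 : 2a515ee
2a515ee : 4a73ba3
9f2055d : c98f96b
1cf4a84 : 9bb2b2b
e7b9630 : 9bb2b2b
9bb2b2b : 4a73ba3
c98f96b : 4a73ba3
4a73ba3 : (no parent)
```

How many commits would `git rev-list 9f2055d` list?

Walking parent pointers from 9f2055d: reachable set = {4a73ba3, 9f2055d, c98f96b}.
That is 3 commits.

3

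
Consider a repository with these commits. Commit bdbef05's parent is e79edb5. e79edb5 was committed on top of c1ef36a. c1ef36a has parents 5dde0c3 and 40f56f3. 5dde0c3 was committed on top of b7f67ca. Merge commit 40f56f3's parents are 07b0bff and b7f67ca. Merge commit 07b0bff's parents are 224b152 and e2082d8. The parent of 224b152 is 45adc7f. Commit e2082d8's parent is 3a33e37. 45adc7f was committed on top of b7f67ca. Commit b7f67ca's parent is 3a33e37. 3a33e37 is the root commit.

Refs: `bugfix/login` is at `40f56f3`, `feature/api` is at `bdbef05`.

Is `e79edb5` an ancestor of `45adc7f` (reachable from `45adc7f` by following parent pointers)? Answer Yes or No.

Ancestors of 45adc7f: {3a33e37, 45adc7f, b7f67ca}.
e79edb5 is not in that set, so it is not an ancestor of 45adc7f.

No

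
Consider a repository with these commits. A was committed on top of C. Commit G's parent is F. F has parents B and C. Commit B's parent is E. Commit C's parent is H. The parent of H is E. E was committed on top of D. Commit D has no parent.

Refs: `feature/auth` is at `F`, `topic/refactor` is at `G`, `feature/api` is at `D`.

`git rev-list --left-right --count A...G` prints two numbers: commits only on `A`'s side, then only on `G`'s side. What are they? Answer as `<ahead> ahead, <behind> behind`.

Reachable from A: {A, C, D, E, H}.
Reachable from G: {B, C, D, E, F, G, H}.
Only in A's history (ahead): {A} — 1.
Only in G's history (behind): {B, F, G} — 3.

1 ahead, 3 behind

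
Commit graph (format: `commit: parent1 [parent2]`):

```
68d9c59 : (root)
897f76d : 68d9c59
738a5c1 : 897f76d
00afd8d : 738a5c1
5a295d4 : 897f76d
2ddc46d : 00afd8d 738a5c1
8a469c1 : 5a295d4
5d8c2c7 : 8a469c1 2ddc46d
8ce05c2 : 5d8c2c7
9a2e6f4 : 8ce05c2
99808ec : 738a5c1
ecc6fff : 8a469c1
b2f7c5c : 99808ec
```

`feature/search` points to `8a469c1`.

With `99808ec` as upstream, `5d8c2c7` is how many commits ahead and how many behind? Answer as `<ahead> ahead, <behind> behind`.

Reachable from 5d8c2c7: {00afd8d, 2ddc46d, 5a295d4, 5d8c2c7, 68d9c59, 738a5c1, 897f76d, 8a469c1}.
Reachable from 99808ec: {68d9c59, 738a5c1, 897f76d, 99808ec}.
Only in 5d8c2c7's history (ahead): {00afd8d, 2ddc46d, 5a295d4, 5d8c2c7, 8a469c1} — 5.
Only in 99808ec's history (behind): {99808ec} — 1.

5 ahead, 1 behind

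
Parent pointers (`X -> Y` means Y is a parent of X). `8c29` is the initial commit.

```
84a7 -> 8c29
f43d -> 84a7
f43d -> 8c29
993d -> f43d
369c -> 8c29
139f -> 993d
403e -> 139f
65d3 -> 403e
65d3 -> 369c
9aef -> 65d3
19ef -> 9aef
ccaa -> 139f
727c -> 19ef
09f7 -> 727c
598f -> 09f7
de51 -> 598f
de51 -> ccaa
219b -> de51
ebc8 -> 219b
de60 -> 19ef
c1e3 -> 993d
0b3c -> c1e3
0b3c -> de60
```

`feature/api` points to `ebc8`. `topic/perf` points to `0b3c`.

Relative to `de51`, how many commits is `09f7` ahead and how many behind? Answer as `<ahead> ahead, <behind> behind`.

0 ahead, 3 behind

Reachable from 09f7: {09f7, 139f, 19ef, 369c, 403e, 65d3, 727c, 84a7, 8c29, 993d, 9aef, f43d}.
Reachable from de51: {09f7, 139f, 19ef, 369c, 403e, 598f, 65d3, 727c, 84a7, 8c29, 993d, 9aef, ccaa, de51, f43d}.
Only in 09f7's history (ahead): {} — 0.
Only in de51's history (behind): {598f, ccaa, de51} — 3.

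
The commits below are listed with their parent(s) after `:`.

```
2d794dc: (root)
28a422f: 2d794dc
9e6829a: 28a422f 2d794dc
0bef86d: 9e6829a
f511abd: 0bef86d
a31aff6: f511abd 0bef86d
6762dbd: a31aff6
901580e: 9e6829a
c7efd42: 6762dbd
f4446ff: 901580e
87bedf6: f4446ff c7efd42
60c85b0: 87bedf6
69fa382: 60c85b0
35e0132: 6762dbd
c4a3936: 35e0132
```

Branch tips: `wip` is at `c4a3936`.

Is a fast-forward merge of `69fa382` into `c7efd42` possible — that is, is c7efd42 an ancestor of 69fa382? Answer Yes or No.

Yes

A fast-forward from c7efd42 to 69fa382 is possible iff c7efd42 is an ancestor of 69fa382.
Ancestors of 69fa382: {0bef86d, 28a422f, 2d794dc, 60c85b0, 6762dbd, 69fa382, 87bedf6, 901580e, 9e6829a, a31aff6, c7efd42, f4446ff, f511abd}.
c7efd42 is among them, so fast-forward is possible.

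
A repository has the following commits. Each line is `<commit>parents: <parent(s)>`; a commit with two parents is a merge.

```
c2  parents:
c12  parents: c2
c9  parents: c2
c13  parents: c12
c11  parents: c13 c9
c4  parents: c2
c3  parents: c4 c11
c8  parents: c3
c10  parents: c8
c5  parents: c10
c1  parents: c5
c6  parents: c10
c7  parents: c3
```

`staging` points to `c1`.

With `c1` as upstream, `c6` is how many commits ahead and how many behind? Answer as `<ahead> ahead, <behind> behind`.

1 ahead, 2 behind

Reachable from c6: {c10, c11, c12, c13, c2, c3, c4, c6, c8, c9}.
Reachable from c1: {c1, c10, c11, c12, c13, c2, c3, c4, c5, c8, c9}.
Only in c6's history (ahead): {c6} — 1.
Only in c1's history (behind): {c1, c5} — 2.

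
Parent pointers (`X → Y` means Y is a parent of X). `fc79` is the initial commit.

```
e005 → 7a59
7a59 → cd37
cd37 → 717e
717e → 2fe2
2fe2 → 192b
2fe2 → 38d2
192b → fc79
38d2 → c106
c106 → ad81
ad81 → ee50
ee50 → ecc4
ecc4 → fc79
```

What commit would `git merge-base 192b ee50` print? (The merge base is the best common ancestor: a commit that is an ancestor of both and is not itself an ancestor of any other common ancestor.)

Ancestors of 192b: {192b, fc79}.
Ancestors of ee50: {ecc4, ee50, fc79}.
Common ancestors: {fc79}.
The only common ancestor is fc79, so it is the merge base.

fc79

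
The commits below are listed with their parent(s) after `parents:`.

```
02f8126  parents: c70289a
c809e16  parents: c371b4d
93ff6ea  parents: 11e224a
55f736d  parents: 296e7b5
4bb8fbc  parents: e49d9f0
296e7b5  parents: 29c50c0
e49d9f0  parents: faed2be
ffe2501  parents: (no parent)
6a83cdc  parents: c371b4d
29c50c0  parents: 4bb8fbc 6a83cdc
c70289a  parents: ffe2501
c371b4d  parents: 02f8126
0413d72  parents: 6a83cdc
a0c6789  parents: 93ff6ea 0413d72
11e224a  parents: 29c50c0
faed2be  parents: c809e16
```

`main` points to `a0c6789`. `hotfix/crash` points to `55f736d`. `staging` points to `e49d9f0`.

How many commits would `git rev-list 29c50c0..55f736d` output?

2

Reachable from 55f736d: {02f8126, 296e7b5, 29c50c0, 4bb8fbc, 55f736d, 6a83cdc, c371b4d, c70289a, c809e16, e49d9f0, faed2be, ffe2501}.
Reachable from 29c50c0: {02f8126, 29c50c0, 4bb8fbc, 6a83cdc, c371b4d, c70289a, c809e16, e49d9f0, faed2be, ffe2501}.
In 55f736d's history but not 29c50c0's: {296e7b5, 55f736d} — 2 commits.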